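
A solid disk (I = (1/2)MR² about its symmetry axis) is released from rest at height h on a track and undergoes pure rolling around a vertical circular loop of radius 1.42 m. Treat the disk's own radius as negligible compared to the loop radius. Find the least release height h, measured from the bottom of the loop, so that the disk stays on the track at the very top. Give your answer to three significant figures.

h_min ≈ 3.91 m

The moment of inertia is (1/2)MR², giving k ≡ I/(MR²) = 0.5.
At the top, contact is just lost when gravity alone supplies the centripetal force: Mg = Mv_top²/r, i.e. v_top² = gr.
With ω = v/R, the kinetic energy at speed v is ½(1+k)Mv² = (3/4)Mv².
Energy conservation from release (height h) to the top (height 2r): Mgh = Mg(2r) + (3/4)M·gr.
Thus h_min = 2r + (1+k)r/2 = r(2 + 1.5/2) = 1.42 × 2.75 ≈ 3.91 m.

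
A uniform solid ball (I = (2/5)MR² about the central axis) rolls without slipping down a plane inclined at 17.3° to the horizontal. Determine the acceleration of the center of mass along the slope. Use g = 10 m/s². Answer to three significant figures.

With I = (2/5)MR², the ratio k = I/(MR²) is 0.4.
Newton's second law down the slope: Mg sinθ − f = Ma. The torque equation fR = Iα (with α = a/R) gives f = kMa.
Eliminating f: Mg sinθ = (1+k)Ma, so a = g sinθ/(1+k) = 10 × sin17.3° / 1.4 ≈ 2.12 m/s².

a ≈ 2.12 m/s²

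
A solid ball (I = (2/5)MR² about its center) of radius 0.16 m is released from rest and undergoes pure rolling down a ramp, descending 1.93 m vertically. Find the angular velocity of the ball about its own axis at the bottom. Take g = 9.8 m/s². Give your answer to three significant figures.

ω ≈ 32.5 rad/s

With I = (2/5)MR², the ratio k = I/(MR²) is 0.4.
The rolling condition ω = v/R makes the rotational term ½I(v/R)² = ½kMv², so KE_total = ½(1+k)Mv² = (7/10)Mv².
Energy conservation Mgh = ½(1+k)Mv² gives v = √(2gh/(1+k)) = √(2 × 9.8 × 1.93 / 1.4) = 5.198 m/s.
Then ω = v/R = 5.198 / 0.16 ≈ 32.5 rad/s.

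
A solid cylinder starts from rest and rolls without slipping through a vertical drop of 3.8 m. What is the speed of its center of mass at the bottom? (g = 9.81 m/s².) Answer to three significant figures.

Here I = (1/2)MR², so the shape factor k = I/(MR²) = 0.5.
Pure rolling means v = ωR; then KE = ½Mv² + ½I(v/R)² = ½(1+k)Mv² = (3/4)Mv².
Setting Mgh = (3/4)Mv² gives v = √(2gh/(1+k)) = √(2·9.81·3.8/1.5) ≈ 7.05 m/s.

v ≈ 7.05 m/s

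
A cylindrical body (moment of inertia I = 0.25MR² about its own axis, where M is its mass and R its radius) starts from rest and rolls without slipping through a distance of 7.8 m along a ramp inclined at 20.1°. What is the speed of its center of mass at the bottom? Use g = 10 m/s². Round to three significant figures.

v ≈ 6.55 m/s

With I = 0.25MR², the ratio k = I/(MR²) is 0.25.
Since it rolls without slipping, ω = v/R and KE = ½Mv² + ½Iω² = ½(1+k)Mv² = (5/8)Mv².
The vertical drop is h = L sinθ = 7.8 × sin20.1° = 2.681 m.
Energy conservation: Mgh = (5/8)Mv², so v = √(2gh/(1+k)) = √(2 × 10 × 2.681 / 1.25) ≈ 6.55 m/s.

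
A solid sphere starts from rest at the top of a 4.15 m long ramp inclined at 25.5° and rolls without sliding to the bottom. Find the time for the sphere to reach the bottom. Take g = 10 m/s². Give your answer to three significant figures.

Here I = (2/5)MR², so the shape factor k = I/(MR²) = 0.4.
Along the incline Mg sinθ − f = Ma, and torque about the center fR = Iα = kMR²(a/R) gives f = kMa.
Hence a = g sinθ/(1+k) = 10×sin25.5°/1.4 = 3.075 m/s².
Starting from rest, L = ½at², so t = √(2L/a) = √(2×4.15/3.075) ≈ 1.64 s.

t ≈ 1.64 s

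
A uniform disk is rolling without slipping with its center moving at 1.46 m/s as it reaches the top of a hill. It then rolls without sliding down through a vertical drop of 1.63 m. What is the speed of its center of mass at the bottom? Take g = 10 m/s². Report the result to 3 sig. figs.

v ≈ 4.89 m/s

The moment of inertia is (1/2)MR², giving k ≡ I/(MR²) = 0.5.
Rolling without slipping gives ω = v/R, so the total kinetic energy is ½Mv² + ½Iω² = ½(1+k)Mv² = (3/4)Mv².
Energy conservation: (3/4)Mv₀² + Mgh = (3/4)Mv², so v² = v₀² + 2gh/(1+k).
v = √(1.46² + 2×10×1.63/1.5) = √23.86 ≈ 4.89 m/s.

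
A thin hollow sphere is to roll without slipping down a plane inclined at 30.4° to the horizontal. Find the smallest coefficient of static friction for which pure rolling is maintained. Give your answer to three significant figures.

μ_min ≈ 0.235

The moment of inertia is (2/3)MR², giving k ≡ I/(MR²) = 2/3.
Along the incline Mg sinθ − f = Ma, and torque about the center fR = Iα = kMR²(a/R) gives f = kMa.
These give a = g sinθ/(1+k) and the required friction f = kMg sinθ/(1+k).
The normal force is N = Mg cosθ, so μ_min = f/N = k tanθ/(1+k).
μ_min = (2/3) × tan30.4° / 1.667 ≈ 0.235.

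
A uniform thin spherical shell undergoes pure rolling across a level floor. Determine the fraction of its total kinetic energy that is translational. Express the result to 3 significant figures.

fraction ≈ 0.600

With I = (2/3)MR², the ratio k = I/(MR²) is 2/3.
Since ω = v/R, the translational part is ½Mv² and the rotational part is ½I(v/R)² = ½kMv²; the total is ½(1+k)Mv².
The translational fraction is therefore 1/(1+k) = 1/1.667 ≈ 0.600.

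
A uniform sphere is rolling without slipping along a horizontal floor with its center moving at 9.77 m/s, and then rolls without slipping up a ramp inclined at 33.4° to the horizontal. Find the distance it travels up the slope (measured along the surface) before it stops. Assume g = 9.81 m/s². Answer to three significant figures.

Here I = (2/5)MR², so the shape factor k = I/(MR²) = 0.4.
Since it rolls without slipping, ω = v/R and KE = ½Mv² + ½Iω² = ½(1+k)Mv² = (7/10)Mv².
Setting this equal to Mgh gives the vertical rise h = (1+k)v₀²/(2g) = 1.4×9.77²/(2×9.81) = 6.811 m.
Along the incline, d = h/sinθ = 6.811/sin33.4° ≈ 12.4 m.

d ≈ 12.4 m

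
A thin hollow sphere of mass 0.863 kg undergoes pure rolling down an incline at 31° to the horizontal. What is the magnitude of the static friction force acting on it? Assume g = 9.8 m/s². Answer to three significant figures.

The moment of inertia is (2/3)MR², giving k ≡ I/(MR²) = 2/3.
Along the incline Mg sinθ − f = Ma, and torque about the center fR = Iα = kMR²(a/R) gives f = kMa.
Combining, a = g sinθ/(1+k) and f = kMa = kMg sinθ/(1+k).
f = (2/3) × 0.863 × 9.8 × sin31° / 1.667 ≈ 1.74 N.

f ≈ 1.74 N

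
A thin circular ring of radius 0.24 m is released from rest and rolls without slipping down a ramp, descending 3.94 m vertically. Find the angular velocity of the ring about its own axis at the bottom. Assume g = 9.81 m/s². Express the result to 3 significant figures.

ω ≈ 25.9 rad/s

The moment of inertia is MR², giving k ≡ I/(MR²) = 1.
Rolling without slipping gives ω = v/R, so the total kinetic energy is ½Mv² + ½Iω² = ½(1+k)Mv² = Mv².
Energy conservation Mgh = ½(1+k)Mv² gives v = √(2gh/(1+k)) = √(2 × 9.81 × 3.94 / 2) = 6.217 m/s.
Then ω = v/R = 6.217 / 0.24 ≈ 25.9 rad/s.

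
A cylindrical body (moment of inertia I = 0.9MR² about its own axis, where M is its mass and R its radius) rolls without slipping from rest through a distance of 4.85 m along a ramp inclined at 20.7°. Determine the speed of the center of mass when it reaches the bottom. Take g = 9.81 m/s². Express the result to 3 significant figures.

With I = 0.9MR², the ratio k = I/(MR²) is 0.9.
Rolling without slipping gives ω = v/R, so the total kinetic energy is ½Mv² + ½Iω² = ½(1+k)Mv² = (19/20)Mv².
The vertical drop is h = L sinθ = 4.85 × sin20.7° = 1.714 m.
Setting Mgh = (19/20)Mv² gives v = √(2gh/(1+k)) = √(2·9.81·1.714/1.9) ≈ 4.21 m/s.

v ≈ 4.21 m/s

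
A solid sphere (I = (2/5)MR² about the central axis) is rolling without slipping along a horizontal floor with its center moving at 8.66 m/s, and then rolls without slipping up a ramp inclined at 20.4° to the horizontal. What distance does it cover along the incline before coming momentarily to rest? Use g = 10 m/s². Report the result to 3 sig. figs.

d ≈ 15.1 m

Here I = (2/5)MR², so the shape factor k = I/(MR²) = 0.4.
The rolling condition ω = v/R makes the rotational term ½I(v/R)² = ½kMv², so KE_total = ½(1+k)Mv² = (7/10)Mv².
Setting this equal to Mgh gives the vertical rise h = (1+k)v₀²/(2g) = 1.4×8.66²/(2×10) = 5.25 m.
The distance along the slope is d = h/sinθ = 5.25/sin20.4° ≈ 15.1 m.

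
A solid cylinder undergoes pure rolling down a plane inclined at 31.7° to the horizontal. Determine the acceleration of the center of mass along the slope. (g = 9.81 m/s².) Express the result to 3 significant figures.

a ≈ 3.44 m/s²

The moment of inertia is (1/2)MR², giving k ≡ I/(MR²) = 0.5.
Along the incline Mg sinθ − f = Ma, and torque about the center fR = Iα = kMR²(a/R) gives f = kMa.
Eliminating f: Mg sinθ = (1+k)Ma, so a = g sinθ/(1+k) = 9.81 × sin31.7° / 1.5 ≈ 3.44 m/s².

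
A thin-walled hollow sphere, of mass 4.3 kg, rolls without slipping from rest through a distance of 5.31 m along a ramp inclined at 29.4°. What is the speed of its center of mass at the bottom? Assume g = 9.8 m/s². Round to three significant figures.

v ≈ 5.54 m/s

The moment of inertia is (2/3)MR², giving k ≡ I/(MR²) = 2/3.
Pure rolling means v = ωR; then KE = ½Mv² + ½I(v/R)² = ½(1+k)Mv² = (5/6)Mv².
The vertical drop is h = L sinθ = 5.31 × sin29.4° = 2.607 m.
Setting Mgh = (5/6)Mv² gives v = √(2gh/(1+k)) = √(2·9.8·2.607/1.667) ≈ 5.54 m/s.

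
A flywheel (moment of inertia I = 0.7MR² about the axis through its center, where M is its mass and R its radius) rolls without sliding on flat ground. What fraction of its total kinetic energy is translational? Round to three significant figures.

With I = 0.7MR², the ratio k = I/(MR²) is 0.7.
Since ω = v/R, the translational part is ½Mv² and the rotational part is ½I(v/R)² = ½kMv²; the total is ½(1+k)Mv².
The translational fraction is therefore 1/(1+k) = 1/1.7 ≈ 0.588.

fraction ≈ 0.588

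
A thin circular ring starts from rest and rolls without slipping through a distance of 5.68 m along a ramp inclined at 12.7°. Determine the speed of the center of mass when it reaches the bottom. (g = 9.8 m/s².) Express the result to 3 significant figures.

For this body I = MR², i.e. k = I/(MR²) = 1.
Pure rolling means v = ωR; then KE = ½Mv² + ½I(v/R)² = ½(1+k)Mv² = Mv².
The vertical drop is h = L sinθ = 5.68 × sin12.7° = 1.249 m.
Setting Mgh = Mv² gives v = √(2gh/(1+k)) = √(2·9.8·1.249/2) ≈ 3.50 m/s.

v ≈ 3.50 m/s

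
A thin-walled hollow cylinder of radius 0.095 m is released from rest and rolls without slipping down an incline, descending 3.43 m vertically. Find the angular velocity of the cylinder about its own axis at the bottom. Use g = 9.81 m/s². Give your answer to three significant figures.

Here I = MR², so the shape factor k = I/(MR²) = 1.
The rolling condition ω = v/R makes the rotational term ½I(v/R)² = ½kMv², so KE_total = ½(1+k)Mv² = Mv².
Energy conservation Mgh = ½(1+k)Mv² gives v = √(2gh/(1+k)) = √(2 × 9.81 × 3.43 / 2) = 5.801 m/s.
The angular speed follows from ω = v/R = 5.801/0.095 ≈ 61.1 rad/s.

ω ≈ 61.1 rad/s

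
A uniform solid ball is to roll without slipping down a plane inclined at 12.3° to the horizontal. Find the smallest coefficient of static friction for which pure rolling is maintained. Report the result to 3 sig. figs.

μ_min ≈ 0.0623

With I = (2/5)MR², the ratio k = I/(MR²) is 0.4.
Newton's second law down the slope: Mg sinθ − f = Ma. The torque equation fR = Iα (with α = a/R) gives f = kMa.
These give a = g sinθ/(1+k) and the required friction f = kMg sinθ/(1+k).
With N = Mg cosθ, the no-slip condition f ≤ μN gives μ_min = f/N = k tanθ/(1+k).
μ_min = 0.4 × tan12.3° / 1.4 ≈ 0.0623.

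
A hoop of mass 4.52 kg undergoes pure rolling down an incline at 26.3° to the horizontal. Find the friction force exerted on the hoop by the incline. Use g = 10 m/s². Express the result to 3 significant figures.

f ≈ 10.0 N

Here I = MR², so the shape factor k = I/(MR²) = 1.
Along the incline Mg sinθ − f = Ma, and torque about the center fR = Iα = kMR²(a/R) gives f = kMa.
Combining, a = g sinθ/(1+k) and f = kMa = kMg sinθ/(1+k).
f = 1 × 4.52 × 10 × sin26.3° / 2 ≈ 10.0 N.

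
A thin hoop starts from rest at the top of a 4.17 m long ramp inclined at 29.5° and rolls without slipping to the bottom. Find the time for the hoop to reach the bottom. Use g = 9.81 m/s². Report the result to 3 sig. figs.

Here I = MR², so the shape factor k = I/(MR²) = 1.
Translational: Mg sinθ − f = Ma. Rotational about the CM: fR = Iα = kMRa, so f = kMa.
Hence a = g sinθ/(1+k) = 9.81×sin29.5°/2 = 2.415 m/s².
Starting from rest, L = ½at², so t = √(2L/a) = √(2×4.17/2.415) ≈ 1.86 s.

t ≈ 1.86 s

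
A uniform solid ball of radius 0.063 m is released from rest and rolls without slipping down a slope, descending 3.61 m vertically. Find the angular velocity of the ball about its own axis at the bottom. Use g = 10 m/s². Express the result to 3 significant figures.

ω ≈ 114 rad/s

The moment of inertia is (2/5)MR², giving k ≡ I/(MR²) = 0.4.
The rolling condition ω = v/R makes the rotational term ½I(v/R)² = ½kMv², so KE_total = ½(1+k)Mv² = (7/10)Mv².
Energy conservation Mgh = ½(1+k)Mv² gives v = √(2gh/(1+k)) = √(2 × 10 × 3.61 / 1.4) = 7.181 m/s.
The angular speed follows from ω = v/R = 7.181/0.063 ≈ 114 rad/s.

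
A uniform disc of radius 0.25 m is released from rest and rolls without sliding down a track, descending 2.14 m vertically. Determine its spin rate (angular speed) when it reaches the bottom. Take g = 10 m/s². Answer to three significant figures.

ω ≈ 21.4 rad/s

For this body I = (1/2)MR², i.e. k = I/(MR²) = 0.5.
The rolling condition ω = v/R makes the rotational term ½I(v/R)² = ½kMv², so KE_total = ½(1+k)Mv² = (3/4)Mv².
Energy conservation Mgh = ½(1+k)Mv² gives v = √(2gh/(1+k)) = √(2 × 10 × 2.14 / 1.5) = 5.342 m/s.
The angular speed follows from ω = v/R = 5.342/0.25 ≈ 21.4 rad/s.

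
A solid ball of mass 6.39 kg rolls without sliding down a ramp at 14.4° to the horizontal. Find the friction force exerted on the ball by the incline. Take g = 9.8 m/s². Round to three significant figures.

The moment of inertia is (2/5)MR², giving k ≡ I/(MR²) = 0.4.
Along the incline Mg sinθ − f = Ma, and torque about the center fR = Iα = kMR²(a/R) gives f = kMa.
Combining, a = g sinθ/(1+k) and f = kMa = kMg sinθ/(1+k).
f = 0.4 × 6.39 × 9.8 × sin14.4° / 1.4 ≈ 4.45 N.

f ≈ 4.45 N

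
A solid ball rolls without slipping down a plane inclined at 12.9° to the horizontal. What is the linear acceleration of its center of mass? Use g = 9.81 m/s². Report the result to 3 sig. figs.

a ≈ 1.56 m/s²

For this body I = (2/5)MR², i.e. k = I/(MR²) = 0.4.
Newton's second law down the slope: Mg sinθ − f = Ma. The torque equation fR = Iα (with α = a/R) gives f = kMa.
Eliminating f: Mg sinθ = (1+k)Ma, so a = g sinθ/(1+k) = 9.81 × sin12.9° / 1.4 ≈ 1.56 m/s².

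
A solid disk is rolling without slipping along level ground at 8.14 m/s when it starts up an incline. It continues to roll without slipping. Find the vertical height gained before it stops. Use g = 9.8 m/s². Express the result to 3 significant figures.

For this body I = (1/2)MR², i.e. k = I/(MR²) = 0.5.
Pure rolling means v = ωR; then KE = ½Mv² + ½I(v/R)² = ½(1+k)Mv² = (3/4)Mv².
At the top the kinetic energy is zero, so (3/4)Mv₀² = Mgh.
Thus h = (1+k)v₀²/(2g) = 1.5 × 8.14² / (2 × 9.8) ≈ 5.07 m.

h ≈ 5.07 m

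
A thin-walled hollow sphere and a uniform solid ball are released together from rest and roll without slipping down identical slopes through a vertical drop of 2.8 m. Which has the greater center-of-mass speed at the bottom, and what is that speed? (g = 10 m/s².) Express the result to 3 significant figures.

the uniform solid ball, at v ≈ 6.32 m/s

For rolling without slipping, Mgh = ½(1+k)Mv² where k = I/(MR²), so v = √(2gh/(1+k)).
Thin-walled hollow sphere: k = 2/3, giving v = √(2×10×2.8/1.667) = 5.797 m/s.
Uniform solid ball: k = 0.4, giving v = √(2×10×2.8/1.4) = 6.325 m/s.
The smaller k wins: the uniform solid ball, at ≈ 6.32 m/s.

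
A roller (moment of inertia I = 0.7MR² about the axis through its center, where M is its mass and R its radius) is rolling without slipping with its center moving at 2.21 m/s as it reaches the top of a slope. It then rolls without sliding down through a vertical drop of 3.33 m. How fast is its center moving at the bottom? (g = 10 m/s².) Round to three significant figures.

Here I = 0.7MR², so the shape factor k = I/(MR²) = 0.7.
Since it rolls without slipping, ω = v/R and KE = ½Mv² + ½Iω² = ½(1+k)Mv² = (17/20)Mv².
Conserving energy between top and bottom: (17/20)Mv² = (17/20)Mv₀² + Mgh, hence v² = v₀² + 2gh/(1+k).
v = √(2.21² + 2×10×3.33/1.7) = √44.06 ≈ 6.64 m/s.

v ≈ 6.64 m/s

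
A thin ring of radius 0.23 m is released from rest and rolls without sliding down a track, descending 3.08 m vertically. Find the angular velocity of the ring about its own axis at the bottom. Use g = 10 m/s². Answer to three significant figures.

ω ≈ 24.1 rad/s

For this body I = MR², i.e. k = I/(MR²) = 1.
Since it rolls without slipping, ω = v/R and KE = ½Mv² + ½Iω² = ½(1+k)Mv² = Mv².
Energy conservation Mgh = ½(1+k)Mv² gives v = √(2gh/(1+k)) = √(2 × 10 × 3.08 / 2) = 5.55 m/s.
Then ω = v/R = 5.55 / 0.23 ≈ 24.1 rad/s.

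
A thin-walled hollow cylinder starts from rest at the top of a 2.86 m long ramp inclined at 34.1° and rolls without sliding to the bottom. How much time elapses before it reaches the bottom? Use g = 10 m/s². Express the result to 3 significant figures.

t ≈ 1.43 s

The moment of inertia is MR², giving k ≡ I/(MR²) = 1.
Newton's second law down the slope: Mg sinθ − f = Ma. The torque equation fR = Iα (with α = a/R) gives f = kMa.
Hence a = g sinθ/(1+k) = 10×sin34.1°/2 = 2.803 m/s².
With constant a from rest, t = √(2L/a) = √(2·2.86/2.803) ≈ 1.43 s.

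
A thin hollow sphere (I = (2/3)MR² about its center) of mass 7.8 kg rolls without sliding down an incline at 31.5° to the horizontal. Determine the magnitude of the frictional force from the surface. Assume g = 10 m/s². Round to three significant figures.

Here I = (2/3)MR², so the shape factor k = I/(MR²) = 2/3.
Translational: Mg sinθ − f = Ma. Rotational about the CM: fR = Iα = kMRa, so f = kMa.
Combining, a = g sinθ/(1+k) and f = kMa = kMg sinθ/(1+k).
f = (2/3) × 7.8 × 10 × sin31.5° / 1.667 ≈ 16.3 N.

f ≈ 16.3 N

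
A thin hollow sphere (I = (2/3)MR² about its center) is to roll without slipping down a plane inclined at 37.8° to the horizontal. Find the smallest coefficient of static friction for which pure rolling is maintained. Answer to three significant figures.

μ_min ≈ 0.310

The moment of inertia is (2/3)MR², giving k ≡ I/(MR²) = 2/3.
Along the incline Mg sinθ − f = Ma, and torque about the center fR = Iα = kMR²(a/R) gives f = kMa.
These give a = g sinθ/(1+k) and the required friction f = kMg sinθ/(1+k).
With N = Mg cosθ, the no-slip condition f ≤ μN gives μ_min = f/N = k tanθ/(1+k).
μ_min = (2/3) × tan37.8° / 1.667 ≈ 0.310.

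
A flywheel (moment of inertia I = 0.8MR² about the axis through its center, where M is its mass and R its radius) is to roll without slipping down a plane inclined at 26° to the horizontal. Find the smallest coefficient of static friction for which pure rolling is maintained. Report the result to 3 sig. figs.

μ_min ≈ 0.217

The moment of inertia is 0.8MR², giving k ≡ I/(MR²) = 0.8.
Newton's second law down the slope: Mg sinθ − f = Ma. The torque equation fR = Iα (with α = a/R) gives f = kMa.
These give a = g sinθ/(1+k) and the required friction f = kMg sinθ/(1+k).
The normal force is N = Mg cosθ, so μ_min = f/N = k tanθ/(1+k).
μ_min = 0.8 × tan26° / 1.8 ≈ 0.217.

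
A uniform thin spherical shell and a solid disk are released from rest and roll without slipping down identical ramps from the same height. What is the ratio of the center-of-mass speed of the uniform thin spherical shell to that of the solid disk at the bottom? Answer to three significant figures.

v_ratio ≈ 0.949

Each satisfies Mgh = ½(1+k)Mv² with k = I/(MR²), so v ∝ 1/√(1+k).
For the uniform thin spherical shell k = 2/3; for the solid disk k = 0.5.
v₁/v₂ = √((1+k₂)/(1+k₁)) = √(1.5/1.667) ≈ 0.949.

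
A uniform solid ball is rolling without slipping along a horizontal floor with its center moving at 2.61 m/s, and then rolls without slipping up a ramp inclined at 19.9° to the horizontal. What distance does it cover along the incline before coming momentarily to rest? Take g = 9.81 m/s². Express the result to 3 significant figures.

d ≈ 1.43 m

With I = (2/5)MR², the ratio k = I/(MR²) is 0.4.
The rolling condition ω = v/R makes the rotational term ½I(v/R)² = ½kMv², so KE_total = ½(1+k)Mv² = (7/10)Mv².
Setting this equal to Mgh gives the vertical rise h = (1+k)v₀²/(2g) = 1.4×2.61²/(2×9.81) = 0.4861 m.
The distance along the slope is d = h/sinθ = 0.4861/sin19.9° ≈ 1.43 m.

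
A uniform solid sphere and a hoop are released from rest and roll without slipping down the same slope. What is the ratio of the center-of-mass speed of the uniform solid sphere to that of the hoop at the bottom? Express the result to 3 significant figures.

Each satisfies Mgh = ½(1+k)Mv² with k = I/(MR²), so v ∝ 1/√(1+k).
For the uniform solid sphere k = 0.4; for the hoop k = 1.
v₁/v₂ = √((1+k₂)/(1+k₁)) = √(2/1.4) ≈ 1.20.

v_ratio ≈ 1.20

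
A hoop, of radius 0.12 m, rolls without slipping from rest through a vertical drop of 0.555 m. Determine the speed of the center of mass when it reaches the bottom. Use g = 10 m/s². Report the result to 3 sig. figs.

v ≈ 2.36 m/s

Here I = MR², so the shape factor k = I/(MR²) = 1.
Since it rolls without slipping, ω = v/R and KE = ½Mv² + ½Iω² = ½(1+k)Mv² = Mv².
Energy conservation: Mgh = Mv², so v = √(2gh/(1+k)) = √(2 × 10 × 0.555 / 2) ≈ 2.36 m/s.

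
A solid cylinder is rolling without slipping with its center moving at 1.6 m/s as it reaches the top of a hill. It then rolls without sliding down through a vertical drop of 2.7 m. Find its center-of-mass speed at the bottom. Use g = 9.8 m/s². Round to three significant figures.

With I = (1/2)MR², the ratio k = I/(MR²) is 0.5.
Since it rolls without slipping, ω = v/R and KE = ½Mv² + ½Iω² = ½(1+k)Mv² = (3/4)Mv².
Energy conservation: (3/4)Mv₀² + Mgh = (3/4)Mv², so v² = v₀² + 2gh/(1+k).
v = √(1.6² + 2×9.8×2.7/1.5) = √37.84 ≈ 6.15 m/s.

v ≈ 6.15 m/s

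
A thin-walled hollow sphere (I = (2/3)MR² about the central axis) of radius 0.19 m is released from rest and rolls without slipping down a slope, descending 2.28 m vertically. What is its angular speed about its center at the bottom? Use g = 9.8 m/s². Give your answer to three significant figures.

ω ≈ 27.3 rad/s

Here I = (2/3)MR², so the shape factor k = I/(MR²) = 2/3.
Since it rolls without slipping, ω = v/R and KE = ½Mv² + ½Iω² = ½(1+k)Mv² = (5/6)Mv².
Energy conservation Mgh = ½(1+k)Mv² gives v = √(2gh/(1+k)) = √(2 × 9.8 × 2.28 / 1.667) = 5.178 m/s.
The angular speed follows from ω = v/R = 5.178/0.19 ≈ 27.3 rad/s.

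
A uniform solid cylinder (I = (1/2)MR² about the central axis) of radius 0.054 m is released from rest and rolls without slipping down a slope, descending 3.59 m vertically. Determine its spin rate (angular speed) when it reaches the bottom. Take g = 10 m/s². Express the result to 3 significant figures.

Here I = (1/2)MR², so the shape factor k = I/(MR²) = 0.5.
The rolling condition ω = v/R makes the rotational term ½I(v/R)² = ½kMv², so KE_total = ½(1+k)Mv² = (3/4)Mv².
Energy conservation Mgh = ½(1+k)Mv² gives v = √(2gh/(1+k)) = √(2 × 10 × 3.59 / 1.5) = 6.919 m/s.
Then ω = v/R = 6.919 / 0.054 ≈ 128 rad/s.

ω ≈ 128 rad/s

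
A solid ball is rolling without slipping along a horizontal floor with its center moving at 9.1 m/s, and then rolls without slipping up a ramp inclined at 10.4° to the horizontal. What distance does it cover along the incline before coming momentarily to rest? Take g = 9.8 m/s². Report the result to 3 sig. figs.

With I = (2/5)MR², the ratio k = I/(MR²) is 0.4.
Rolling without slipping gives ω = v/R, so the total kinetic energy is ½Mv² + ½Iω² = ½(1+k)Mv² = (7/10)Mv².
Setting this equal to Mgh gives the vertical rise h = (1+k)v₀²/(2g) = 1.4×9.1²/(2×9.8) = 5.915 m.
Along the incline, d = h/sinθ = 5.915/sin10.4° ≈ 32.8 m.

d ≈ 32.8 m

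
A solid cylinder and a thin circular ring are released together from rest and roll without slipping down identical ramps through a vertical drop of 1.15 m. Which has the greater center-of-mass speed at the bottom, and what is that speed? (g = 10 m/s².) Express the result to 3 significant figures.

the solid cylinder, at v ≈ 3.92 m/s

For rolling without slipping, Mgh = ½(1+k)Mv² where k = I/(MR²), so v = √(2gh/(1+k)).
Solid cylinder: k = 0.5, giving v = √(2×10×1.15/1.5) = 3.916 m/s.
Thin circular ring: k = 1, giving v = √(2×10×1.15/2) = 3.391 m/s.
The smaller k wins: the solid cylinder, at ≈ 3.92 m/s.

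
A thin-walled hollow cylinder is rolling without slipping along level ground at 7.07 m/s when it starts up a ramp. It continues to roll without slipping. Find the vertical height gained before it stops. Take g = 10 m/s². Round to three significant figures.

h ≈ 5.00 m

Here I = MR², so the shape factor k = I/(MR²) = 1.
The rolling condition ω = v/R makes the rotational term ½I(v/R)² = ½kMv², so KE_total = ½(1+k)Mv² = Mv².
At the top the kinetic energy is zero, so Mv₀² = Mgh.
Thus h = (1+k)v₀²/(2g) = 2 × 7.07² / (2 × 10) ≈ 5.00 m.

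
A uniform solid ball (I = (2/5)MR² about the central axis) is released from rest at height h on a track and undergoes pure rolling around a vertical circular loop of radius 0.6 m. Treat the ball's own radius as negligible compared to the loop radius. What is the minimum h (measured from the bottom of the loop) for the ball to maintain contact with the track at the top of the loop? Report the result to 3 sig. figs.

h_min ≈ 1.62 m

For this body I = (2/5)MR², i.e. k = I/(MR²) = 0.4.
At the top, contact is just lost when gravity alone supplies the centripetal force: Mg = Mv_top²/r, i.e. v_top² = gr.
With ω = v/R, the kinetic energy at speed v is ½(1+k)Mv² = (7/10)Mv².
Energy conservation from release (height h) to the top (height 2r): Mgh = Mg(2r) + (7/10)M·gr.
Thus h_min = 2r + (1+k)r/2 = r(2 + 1.4/2) = 0.6 × 2.7 ≈ 1.62 m.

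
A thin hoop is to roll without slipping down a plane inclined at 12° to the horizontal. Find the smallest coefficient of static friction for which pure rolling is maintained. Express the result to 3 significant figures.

μ_min ≈ 0.106

For this body I = MR², i.e. k = I/(MR²) = 1.
Along the incline Mg sinθ − f = Ma, and torque about the center fR = Iα = kMR²(a/R) gives f = kMa.
These give a = g sinθ/(1+k) and the required friction f = kMg sinθ/(1+k).
The normal force is N = Mg cosθ, so μ_min = f/N = k tanθ/(1+k).
μ_min = 1 × tan12° / 2 ≈ 0.106.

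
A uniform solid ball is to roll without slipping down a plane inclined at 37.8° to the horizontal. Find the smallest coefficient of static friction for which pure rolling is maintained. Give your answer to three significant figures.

μ_min ≈ 0.222

With I = (2/5)MR², the ratio k = I/(MR²) is 0.4.
Translational: Mg sinθ − f = Ma. Rotational about the CM: fR = Iα = kMRa, so f = kMa.
These give a = g sinθ/(1+k) and the required friction f = kMg sinθ/(1+k).
With N = Mg cosθ, the no-slip condition f ≤ μN gives μ_min = f/N = k tanθ/(1+k).
μ_min = 0.4 × tan37.8° / 1.4 ≈ 0.222.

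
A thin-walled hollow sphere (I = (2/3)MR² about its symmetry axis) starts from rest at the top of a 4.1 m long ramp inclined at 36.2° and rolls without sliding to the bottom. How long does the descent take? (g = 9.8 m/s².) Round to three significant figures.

t ≈ 1.54 s

For this body I = (2/3)MR², i.e. k = I/(MR²) = 2/3.
Along the incline Mg sinθ − f = Ma, and torque about the center fR = Iα = kMR²(a/R) gives f = kMa.
Hence a = g sinθ/(1+k) = 9.8×sin36.2°/1.667 = 3.473 m/s².
With constant a from rest, t = √(2L/a) = √(2·4.1/3.473) ≈ 1.54 s.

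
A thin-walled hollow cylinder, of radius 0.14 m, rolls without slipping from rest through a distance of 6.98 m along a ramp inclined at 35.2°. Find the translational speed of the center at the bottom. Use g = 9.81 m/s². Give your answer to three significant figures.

v ≈ 6.28 m/s

Here I = MR², so the shape factor k = I/(MR²) = 1.
Pure rolling means v = ωR; then KE = ½Mv² + ½I(v/R)² = ½(1+k)Mv² = Mv².
The vertical drop is h = L sinθ = 6.98 × sin35.2° = 4.023 m.
Setting Mgh = Mv² gives v = √(2gh/(1+k)) = √(2·9.81·4.023/2) ≈ 6.28 m/s.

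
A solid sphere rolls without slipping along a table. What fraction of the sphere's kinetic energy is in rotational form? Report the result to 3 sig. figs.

For this body I = (2/5)MR², i.e. k = I/(MR²) = 0.4.
With ω = v/R, KE_trans = ½Mv² and KE_rot = ½Iω² = ½kMv², so KE_total = ½(1+k)Mv².
The rotational fraction is therefore k/(1+k) = 0.4/1.4 ≈ 0.286.

fraction ≈ 0.286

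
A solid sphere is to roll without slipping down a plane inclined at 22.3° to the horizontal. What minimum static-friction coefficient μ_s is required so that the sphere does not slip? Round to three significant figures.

Here I = (2/5)MR², so the shape factor k = I/(MR²) = 0.4.
Along the incline Mg sinθ − f = Ma, and torque about the center fR = Iα = kMR²(a/R) gives f = kMa.
These give a = g sinθ/(1+k) and the required friction f = kMg sinθ/(1+k).
The normal force is N = Mg cosθ, so μ_min = f/N = k tanθ/(1+k).
μ_min = 0.4 × tan22.3° / 1.4 ≈ 0.117.

μ_min ≈ 0.117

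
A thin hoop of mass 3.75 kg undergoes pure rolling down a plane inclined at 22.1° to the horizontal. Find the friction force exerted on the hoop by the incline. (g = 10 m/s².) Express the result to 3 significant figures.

Here I = MR², so the shape factor k = I/(MR²) = 1.
Newton's second law down the slope: Mg sinθ − f = Ma. The torque equation fR = Iα (with α = a/R) gives f = kMa.
Combining, a = g sinθ/(1+k) and f = kMa = kMg sinθ/(1+k).
f = 1 × 3.75 × 10 × sin22.1° / 2 ≈ 7.05 N.

f ≈ 7.05 N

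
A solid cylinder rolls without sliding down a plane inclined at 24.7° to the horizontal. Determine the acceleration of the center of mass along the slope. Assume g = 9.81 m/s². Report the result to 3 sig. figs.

a ≈ 2.73 m/s²

Here I = (1/2)MR², so the shape factor k = I/(MR²) = 0.5.
Along the incline Mg sinθ − f = Ma, and torque about the center fR = Iα = kMR²(a/R) gives f = kMa.
Eliminating f: Mg sinθ = (1+k)Ma, so a = g sinθ/(1+k) = 9.81 × sin24.7° / 1.5 ≈ 2.73 m/s².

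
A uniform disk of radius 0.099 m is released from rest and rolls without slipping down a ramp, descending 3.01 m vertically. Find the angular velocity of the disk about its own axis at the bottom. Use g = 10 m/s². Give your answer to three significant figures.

ω ≈ 64.0 rad/s

The moment of inertia is (1/2)MR², giving k ≡ I/(MR²) = 0.5.
Pure rolling means v = ωR; then KE = ½Mv² + ½I(v/R)² = ½(1+k)Mv² = (3/4)Mv².
Energy conservation Mgh = ½(1+k)Mv² gives v = √(2gh/(1+k)) = √(2 × 10 × 3.01 / 1.5) = 6.335 m/s.
The angular speed follows from ω = v/R = 6.335/0.099 ≈ 64.0 rad/s.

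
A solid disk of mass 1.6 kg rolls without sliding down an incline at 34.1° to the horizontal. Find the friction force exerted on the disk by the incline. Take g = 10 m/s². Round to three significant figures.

The moment of inertia is (1/2)MR², giving k ≡ I/(MR²) = 0.5.
Translational: Mg sinθ − f = Ma. Rotational about the CM: fR = Iα = kMRa, so f = kMa.
Combining, a = g sinθ/(1+k) and f = kMa = kMg sinθ/(1+k).
f = 0.5 × 1.6 × 10 × sin34.1° / 1.5 ≈ 2.99 N.

f ≈ 2.99 N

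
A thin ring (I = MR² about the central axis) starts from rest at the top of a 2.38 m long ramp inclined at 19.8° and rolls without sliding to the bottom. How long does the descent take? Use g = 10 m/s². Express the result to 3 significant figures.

For this body I = MR², i.e. k = I/(MR²) = 1.
Along the incline Mg sinθ − f = Ma, and torque about the center fR = Iα = kMR²(a/R) gives f = kMa.
Hence a = g sinθ/(1+k) = 10×sin19.8°/2 = 1.694 m/s².
Starting from rest, L = ½at², so t = √(2L/a) = √(2×2.38/1.694) ≈ 1.68 s.

t ≈ 1.68 s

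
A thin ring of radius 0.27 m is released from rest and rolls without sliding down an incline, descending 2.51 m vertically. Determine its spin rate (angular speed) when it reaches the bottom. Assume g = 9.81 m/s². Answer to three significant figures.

ω ≈ 18.4 rad/s

For this body I = MR², i.e. k = I/(MR²) = 1.
The rolling condition ω = v/R makes the rotational term ½I(v/R)² = ½kMv², so KE_total = ½(1+k)Mv² = Mv².
Energy conservation Mgh = ½(1+k)Mv² gives v = √(2gh/(1+k)) = √(2 × 9.81 × 2.51 / 2) = 4.962 m/s.
The angular speed follows from ω = v/R = 4.962/0.27 ≈ 18.4 rad/s.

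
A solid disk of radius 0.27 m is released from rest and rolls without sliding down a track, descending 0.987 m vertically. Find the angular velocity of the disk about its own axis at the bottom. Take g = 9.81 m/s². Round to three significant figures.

The moment of inertia is (1/2)MR², giving k ≡ I/(MR²) = 0.5.
Since it rolls without slipping, ω = v/R and KE = ½Mv² + ½Iω² = ½(1+k)Mv² = (3/4)Mv².
Energy conservation Mgh = ½(1+k)Mv² gives v = √(2gh/(1+k)) = √(2 × 9.81 × 0.987 / 1.5) = 3.593 m/s.
Then ω = v/R = 3.593 / 0.27 ≈ 13.3 rad/s.

ω ≈ 13.3 rad/s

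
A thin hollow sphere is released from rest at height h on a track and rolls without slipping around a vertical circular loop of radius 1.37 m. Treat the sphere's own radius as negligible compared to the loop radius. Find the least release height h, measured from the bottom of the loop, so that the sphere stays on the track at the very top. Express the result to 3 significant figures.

With I = (2/3)MR², the ratio k = I/(MR²) is 2/3.
At the top, contact is just lost when gravity alone supplies the centripetal force: Mg = Mv_top²/r, i.e. v_top² = gr.
With ω = v/R, the kinetic energy at speed v is ½(1+k)Mv² = (5/6)Mv².
Energy conservation from release (height h) to the top (height 2r): Mgh = Mg(2r) + (5/6)M·gr.
Thus h_min = 2r + (1+k)r/2 = r(2 + 1.667/2) = 1.37 × 2.833 ≈ 3.88 m.

h_min ≈ 3.88 m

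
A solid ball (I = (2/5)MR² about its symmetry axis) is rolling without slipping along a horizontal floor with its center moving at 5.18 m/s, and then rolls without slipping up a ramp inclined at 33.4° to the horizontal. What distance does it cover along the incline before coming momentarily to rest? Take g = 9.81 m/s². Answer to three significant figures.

d ≈ 3.48 m

With I = (2/5)MR², the ratio k = I/(MR²) is 0.4.
Pure rolling means v = ωR; then KE = ½Mv² + ½I(v/R)² = ½(1+k)Mv² = (7/10)Mv².
Setting this equal to Mgh gives the vertical rise h = (1+k)v₀²/(2g) = 1.4×5.18²/(2×9.81) = 1.915 m.
The distance along the slope is d = h/sinθ = 1.915/sin33.4° ≈ 3.48 m.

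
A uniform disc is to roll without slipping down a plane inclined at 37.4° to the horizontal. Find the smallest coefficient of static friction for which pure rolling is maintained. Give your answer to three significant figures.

μ_min ≈ 0.255

The moment of inertia is (1/2)MR², giving k ≡ I/(MR²) = 0.5.
Newton's second law down the slope: Mg sinθ − f = Ma. The torque equation fR = Iα (with α = a/R) gives f = kMa.
These give a = g sinθ/(1+k) and the required friction f = kMg sinθ/(1+k).
With N = Mg cosθ, the no-slip condition f ≤ μN gives μ_min = f/N = k tanθ/(1+k).
μ_min = 0.5 × tan37.4° / 1.5 ≈ 0.255.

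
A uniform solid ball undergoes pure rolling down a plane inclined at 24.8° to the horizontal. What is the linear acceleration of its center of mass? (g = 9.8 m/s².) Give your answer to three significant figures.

For this body I = (2/5)MR², i.e. k = I/(MR²) = 0.4.
Translational: Mg sinθ − f = Ma. Rotational about the CM: fR = Iα = kMRa, so f = kMa.
Eliminating f: Mg sinθ = (1+k)Ma, so a = g sinθ/(1+k) = 9.8 × sin24.8° / 1.4 ≈ 2.94 m/s².

a ≈ 2.94 m/s²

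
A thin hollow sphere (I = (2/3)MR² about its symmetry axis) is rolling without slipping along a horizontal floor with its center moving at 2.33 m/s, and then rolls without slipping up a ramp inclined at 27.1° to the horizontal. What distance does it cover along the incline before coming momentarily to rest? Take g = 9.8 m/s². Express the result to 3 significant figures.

d ≈ 1.01 m

Here I = (2/3)MR², so the shape factor k = I/(MR²) = 2/3.
Since it rolls without slipping, ω = v/R and KE = ½Mv² + ½Iω² = ½(1+k)Mv² = (5/6)Mv².
Setting this equal to Mgh gives the vertical rise h = (1+k)v₀²/(2g) = 1.667×2.33²/(2×9.8) = 0.4616 m.
The distance along the slope is d = h/sinθ = 0.4616/sin27.1° ≈ 1.01 m.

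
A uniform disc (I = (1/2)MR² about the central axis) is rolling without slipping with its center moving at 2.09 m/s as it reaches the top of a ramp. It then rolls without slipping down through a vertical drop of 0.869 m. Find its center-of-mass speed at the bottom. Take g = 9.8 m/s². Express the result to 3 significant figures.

v ≈ 3.97 m/s

For this body I = (1/2)MR², i.e. k = I/(MR²) = 0.5.
Rolling without slipping gives ω = v/R, so the total kinetic energy is ½Mv² + ½Iω² = ½(1+k)Mv² = (3/4)Mv².
Energy conservation: (3/4)Mv₀² + Mgh = (3/4)Mv², so v² = v₀² + 2gh/(1+k).
v = √(2.09² + 2×9.8×0.869/1.5) = √15.72 ≈ 3.97 m/s.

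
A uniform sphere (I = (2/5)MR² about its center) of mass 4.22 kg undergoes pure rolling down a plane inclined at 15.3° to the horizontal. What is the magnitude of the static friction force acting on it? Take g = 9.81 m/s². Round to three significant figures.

The moment of inertia is (2/5)MR², giving k ≡ I/(MR²) = 0.4.
Translational: Mg sinθ − f = Ma. Rotational about the CM: fR = Iα = kMRa, so f = kMa.
Combining, a = g sinθ/(1+k) and f = kMa = kMg sinθ/(1+k).
f = 0.4 × 4.22 × 9.81 × sin15.3° / 1.4 ≈ 3.12 N.

f ≈ 3.12 N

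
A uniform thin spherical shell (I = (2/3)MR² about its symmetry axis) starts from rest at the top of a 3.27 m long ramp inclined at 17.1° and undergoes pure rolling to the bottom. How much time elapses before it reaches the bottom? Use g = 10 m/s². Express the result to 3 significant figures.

With I = (2/3)MR², the ratio k = I/(MR²) is 2/3.
Translational: Mg sinθ − f = Ma. Rotational about the CM: fR = Iα = kMRa, so f = kMa.
Hence a = g sinθ/(1+k) = 10×sin17.1°/1.667 = 1.764 m/s².
Starting from rest, L = ½at², so t = √(2L/a) = √(2×3.27/1.764) ≈ 1.93 s.

t ≈ 1.93 s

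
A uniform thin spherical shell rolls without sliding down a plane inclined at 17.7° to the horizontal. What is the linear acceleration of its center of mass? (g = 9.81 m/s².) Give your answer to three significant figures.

a ≈ 1.79 m/s²

For this body I = (2/3)MR², i.e. k = I/(MR²) = 2/3.
Newton's second law down the slope: Mg sinθ − f = Ma. The torque equation fR = Iα (with α = a/R) gives f = kMa.
Eliminating f: Mg sinθ = (1+k)Ma, so a = g sinθ/(1+k) = 9.81 × sin17.7° / 1.667 ≈ 1.79 m/s².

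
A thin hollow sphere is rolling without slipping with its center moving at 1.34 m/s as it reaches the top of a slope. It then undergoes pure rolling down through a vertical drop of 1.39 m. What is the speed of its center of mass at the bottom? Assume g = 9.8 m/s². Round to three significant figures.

v ≈ 4.26 m/s

Here I = (2/3)MR², so the shape factor k = I/(MR²) = 2/3.
Rolling without slipping gives ω = v/R, so the total kinetic energy is ½Mv² + ½Iω² = ½(1+k)Mv² = (5/6)Mv².
Energy conservation: (5/6)Mv₀² + Mgh = (5/6)Mv², so v² = v₀² + 2gh/(1+k).
v = √(1.34² + 2×9.8×1.39/1.667) = √18.14 ≈ 4.26 m/s.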